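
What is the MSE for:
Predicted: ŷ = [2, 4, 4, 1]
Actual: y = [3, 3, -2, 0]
MSE = 9.75

MSE = (1/4)((2-3)² + (4-3)² + (4--2)² + (1-0)²) = (1/4)(1 + 1 + 36 + 1) = 9.75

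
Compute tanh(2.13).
0.9721

tanh(2.13) = (e^(2.13) - e^(-2.13))/(e^(2.13) + e^(-2.13)) = 0.9721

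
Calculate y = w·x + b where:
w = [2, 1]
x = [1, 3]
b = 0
y = 5

y = (2)(1) + (1)(3) + 0 = 5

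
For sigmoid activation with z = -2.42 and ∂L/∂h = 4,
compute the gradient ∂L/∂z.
∂L/∂z = 0.3

σ(-2.42) = 0.08166
σ'(-2.42) = σ(-2.42)(1 - σ(-2.42)) = 0.08166 × 0.9183 = 0.07499
∂L/∂z = ∂L/∂h · σ'(z) = 4 × 0.07499 = 0.3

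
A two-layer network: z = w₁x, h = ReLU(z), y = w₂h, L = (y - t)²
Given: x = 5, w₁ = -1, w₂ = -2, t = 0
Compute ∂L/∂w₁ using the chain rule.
∂L/∂w₁ = 0

Forward pass:
z = w₁x = -1×5 = -5
h = ReLU(-5) = 0
y = w₂h = -2×0 = 0

Backward pass:
∂L/∂y = 2(y - t) = 2(0 - 0) = 0
∂y/∂h = w₂ = -2
∂h/∂z = 0 (ReLU derivative)
∂z/∂w₁ = x = 5

∂L/∂w₁ = 0 × -2 × 0 × 5 = 0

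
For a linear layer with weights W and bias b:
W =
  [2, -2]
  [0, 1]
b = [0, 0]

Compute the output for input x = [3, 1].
y = [4, 1]

Wx = [2×3 + -2×1, 0×3 + 1×1]
   = [4, 1]
y = Wx + b = [4 + 0, 1 + 0] = [4, 1]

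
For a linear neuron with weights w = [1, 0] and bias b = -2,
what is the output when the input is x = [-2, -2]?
y = -4

y = (1)(-2) + (0)(-2) + -2 = -4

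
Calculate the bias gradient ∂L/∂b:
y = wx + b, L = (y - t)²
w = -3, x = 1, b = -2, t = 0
∂L/∂b = -10

y = wx + b = (-3)(1) + -2 = -5
∂L/∂y = 2(y - t) = 2(-5 - 0) = -10
∂y/∂b = 1
∂L/∂b = ∂L/∂y · ∂y/∂b = -10 × 1 = -10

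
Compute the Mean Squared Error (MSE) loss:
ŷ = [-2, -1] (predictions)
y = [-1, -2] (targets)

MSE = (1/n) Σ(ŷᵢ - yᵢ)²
MSE = 1

MSE = (1/2)((-2--1)² + (-1--2)²) = (1/2)(1 + 1) = 1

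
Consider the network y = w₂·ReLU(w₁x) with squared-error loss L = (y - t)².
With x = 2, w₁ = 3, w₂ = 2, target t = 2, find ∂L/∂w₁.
∂L/∂w₁ = 80

Forward pass:
z = w₁x = 3×2 = 6
h = ReLU(6) = 6
y = w₂h = 2×6 = 12

Backward pass:
∂L/∂y = 2(y - t) = 2(12 - 2) = 20
∂y/∂h = w₂ = 2
∂h/∂z = 1 (ReLU derivative)
∂z/∂w₁ = x = 2

∂L/∂w₁ = 20 × 2 × 1 × 2 = 80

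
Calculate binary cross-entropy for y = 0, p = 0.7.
L = 1.204

L = -0·log(0.7) - 1·log(0.3) = -log(0.3) = 1.204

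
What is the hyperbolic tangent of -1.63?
-0.9261

tanh(-1.63) = (e^(-1.63) - e^(1.63))/(e^(-1.63) + e^(1.63)) = -0.9261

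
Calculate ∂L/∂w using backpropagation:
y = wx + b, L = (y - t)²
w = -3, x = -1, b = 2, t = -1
∂L/∂w = -12

y = wx + b = (-3)(-1) + 2 = 5
∂L/∂y = 2(y - t) = 2(5 - -1) = 12
∂y/∂w = x = -1
∂L/∂w = ∂L/∂y · ∂y/∂w = 12 × -1 = -12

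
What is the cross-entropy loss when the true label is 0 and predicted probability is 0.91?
L = 2.408

L = -0·log(0.91) - 1·log(0.09) = -log(0.09) = 2.408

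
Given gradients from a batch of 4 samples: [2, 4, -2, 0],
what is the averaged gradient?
Average gradient = 1

Average = (1/4)(2 + 4 + -2 + 0) = 4/4 = 1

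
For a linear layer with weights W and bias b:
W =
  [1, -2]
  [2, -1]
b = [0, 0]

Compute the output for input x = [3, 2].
y = [-1, 4]

Wx = [1×3 + -2×2, 2×3 + -1×2]
   = [-1, 4]
y = Wx + b = [-1 + 0, 4 + 0] = [-1, 4]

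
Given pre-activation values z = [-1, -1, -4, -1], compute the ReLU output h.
h = [0, 0, 0, 0]

ReLU applied element-wise: max(0,-1)=0, max(0,-1)=0, max(0,-4)=0, max(0,-1)=0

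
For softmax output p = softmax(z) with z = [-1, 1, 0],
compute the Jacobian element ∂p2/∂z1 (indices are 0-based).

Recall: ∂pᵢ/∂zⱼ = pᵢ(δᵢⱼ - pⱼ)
∂p2/∂z1 = -0.1628

p = softmax(z) = [0.09003, 0.6652, 0.2447]
p2 = 0.2447, p1 = 0.6652

∂p2/∂z1 = -p2 × p1 = -0.2447 × 0.6652 = -0.1628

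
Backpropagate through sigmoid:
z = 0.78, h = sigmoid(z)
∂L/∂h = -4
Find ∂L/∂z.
∂L/∂z = -0.8621

σ(0.78) = 0.6857
σ'(0.78) = σ(0.78)(1 - σ(0.78)) = 0.6857 × 0.3143 = 0.2155
∂L/∂z = ∂L/∂h · σ'(z) = -4 × 0.2155 = -0.8621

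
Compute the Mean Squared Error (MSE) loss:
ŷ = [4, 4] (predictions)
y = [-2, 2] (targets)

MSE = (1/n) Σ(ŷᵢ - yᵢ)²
MSE = 20

MSE = (1/2)((4--2)² + (4-2)²) = (1/2)(36 + 4) = 20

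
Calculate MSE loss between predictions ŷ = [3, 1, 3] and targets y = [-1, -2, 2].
MSE = 8.667

MSE = (1/3)((3--1)² + (1--2)² + (3-2)²) = (1/3)(16 + 9 + 1) = 8.667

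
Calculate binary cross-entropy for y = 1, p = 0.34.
L = 1.079

L = -1·log(0.34) - 0·log(0.66) = -log(0.34) = 1.079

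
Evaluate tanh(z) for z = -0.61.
-0.5441

tanh(-0.61) = (e^(-0.61) - e^(0.61))/(e^(-0.61) + e^(0.61)) = -0.5441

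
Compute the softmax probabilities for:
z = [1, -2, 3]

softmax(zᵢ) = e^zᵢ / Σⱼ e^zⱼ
p = [0.1185, 0.0059, 0.8756]

exp(z) = [2.718, 0.1353, 20.09]
Sum = 22.94
p = [0.1185, 0.0059, 0.8756]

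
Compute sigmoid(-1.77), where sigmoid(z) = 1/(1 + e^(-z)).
0.1455

sigmoid(-1.77) = 1/(1 + e^(1.77)) = 1/(1 + 5.871) = 0.1455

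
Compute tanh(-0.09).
-0.08976

tanh(-0.09) = (e^(-0.09) - e^(0.09))/(e^(-0.09) + e^(0.09)) = -0.08976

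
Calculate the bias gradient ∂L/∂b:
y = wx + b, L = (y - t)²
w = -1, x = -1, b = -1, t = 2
∂L/∂b = -4

y = wx + b = (-1)(-1) + -1 = 0
∂L/∂y = 2(y - t) = 2(0 - 2) = -4
∂y/∂b = 1
∂L/∂b = ∂L/∂y · ∂y/∂b = -4 × 1 = -4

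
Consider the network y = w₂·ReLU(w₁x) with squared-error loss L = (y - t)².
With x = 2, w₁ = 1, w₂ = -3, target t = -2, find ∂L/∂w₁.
∂L/∂w₁ = 48

Forward pass:
z = w₁x = 1×2 = 2
h = ReLU(2) = 2
y = w₂h = -3×2 = -6

Backward pass:
∂L/∂y = 2(y - t) = 2(-6 - -2) = -8
∂y/∂h = w₂ = -3
∂h/∂z = 1 (ReLU derivative)
∂z/∂w₁ = x = 2

∂L/∂w₁ = -8 × -3 × 1 × 2 = 48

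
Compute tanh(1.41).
0.8875

tanh(1.41) = (e^(1.41) - e^(-1.41))/(e^(1.41) + e^(-1.41)) = 0.8875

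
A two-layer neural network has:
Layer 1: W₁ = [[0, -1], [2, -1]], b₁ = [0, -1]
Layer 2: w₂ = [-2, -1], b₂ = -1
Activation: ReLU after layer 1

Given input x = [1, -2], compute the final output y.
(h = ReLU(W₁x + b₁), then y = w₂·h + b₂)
y = -8

Layer 1 pre-activation: z₁ = [2, 3]
After ReLU: h = [2, 3]
Layer 2 output: y = -2×2 + -1×3 + -1 = -8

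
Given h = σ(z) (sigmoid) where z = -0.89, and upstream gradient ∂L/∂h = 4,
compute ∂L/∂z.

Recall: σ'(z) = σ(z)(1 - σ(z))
∂L/∂z = 0.8255

σ(-0.89) = 0.2911
σ'(-0.89) = σ(-0.89)(1 - σ(-0.89)) = 0.2911 × 0.7089 = 0.2064
∂L/∂z = ∂L/∂h · σ'(z) = 4 × 0.2064 = 0.8255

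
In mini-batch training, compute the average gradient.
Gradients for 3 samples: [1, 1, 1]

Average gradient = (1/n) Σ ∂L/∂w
Average gradient = 1

Average = (1/3)(1 + 1 + 1) = 3/3 = 1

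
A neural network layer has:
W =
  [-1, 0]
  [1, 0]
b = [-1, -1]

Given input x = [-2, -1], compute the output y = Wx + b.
y = [1, -3]

Wx = [-1×-2 + 0×-1, 1×-2 + 0×-1]
   = [2, -2]
y = Wx + b = [2 + -1, -2 + -1] = [1, -3]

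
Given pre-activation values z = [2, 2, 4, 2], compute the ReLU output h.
h = [2, 2, 4, 2]

ReLU applied element-wise: max(0,2)=2, max(0,2)=2, max(0,4)=4, max(0,2)=2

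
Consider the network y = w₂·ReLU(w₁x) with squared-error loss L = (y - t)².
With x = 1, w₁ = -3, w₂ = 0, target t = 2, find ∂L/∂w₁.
∂L/∂w₁ = 0

Forward pass:
z = w₁x = -3×1 = -3
h = ReLU(-3) = 0
y = w₂h = 0×0 = 0

Backward pass:
∂L/∂y = 2(y - t) = 2(0 - 2) = -4
∂y/∂h = w₂ = 0
∂h/∂z = 0 (ReLU derivative)
∂z/∂w₁ = x = 1

∂L/∂w₁ = -4 × 0 × 0 × 1 = 0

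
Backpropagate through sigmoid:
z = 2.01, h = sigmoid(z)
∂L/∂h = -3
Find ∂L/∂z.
∂L/∂z = -0.3126

σ(2.01) = 0.8818
σ'(2.01) = σ(2.01)(1 - σ(2.01)) = 0.8818 × 0.1182 = 0.1042
∂L/∂z = ∂L/∂h · σ'(z) = -3 × 0.1042 = -0.3126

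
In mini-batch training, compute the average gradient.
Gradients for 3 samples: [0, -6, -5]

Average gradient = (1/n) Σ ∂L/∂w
Average gradient = -3.667

Average = (1/3)(0 + -6 + -5) = -11/3 = -3.667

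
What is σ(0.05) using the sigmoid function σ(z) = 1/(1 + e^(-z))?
0.5125

sigmoid(0.05) = 1/(1 + e^(-0.05)) = 1/(1 + 0.9512) = 0.5125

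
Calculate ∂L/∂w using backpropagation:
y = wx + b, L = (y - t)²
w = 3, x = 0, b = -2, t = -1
∂L/∂w = 0

y = wx + b = (3)(0) + -2 = -2
∂L/∂y = 2(y - t) = 2(-2 - -1) = -2
∂y/∂w = x = 0
∂L/∂w = ∂L/∂y · ∂y/∂w = -2 × 0 = 0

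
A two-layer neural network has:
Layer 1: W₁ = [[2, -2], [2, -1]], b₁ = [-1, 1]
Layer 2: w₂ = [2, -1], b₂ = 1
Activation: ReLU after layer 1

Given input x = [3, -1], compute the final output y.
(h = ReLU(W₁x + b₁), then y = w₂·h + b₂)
y = 7

Layer 1 pre-activation: z₁ = [7, 8]
After ReLU: h = [7, 8]
Layer 2 output: y = 2×7 + -1×8 + 1 = 7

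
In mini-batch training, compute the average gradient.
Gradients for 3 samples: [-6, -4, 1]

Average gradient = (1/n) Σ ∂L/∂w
Average gradient = -3

Average = (1/3)(-6 + -4 + 1) = -9/3 = -3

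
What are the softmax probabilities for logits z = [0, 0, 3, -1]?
p = [0.0445, 0.0445, 0.8945, 0.0164]

exp(z) = [1, 1, 20.09, 0.3679]
Sum = 22.45
p = [0.0445, 0.0445, 0.8945, 0.0164]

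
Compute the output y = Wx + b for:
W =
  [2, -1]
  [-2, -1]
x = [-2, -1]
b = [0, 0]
y = [-3, 5]

Wx = [2×-2 + -1×-1, -2×-2 + -1×-1]
   = [-3, 5]
y = Wx + b = [-3 + 0, 5 + 0] = [-3, 5]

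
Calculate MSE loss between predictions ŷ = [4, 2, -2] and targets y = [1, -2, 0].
MSE = 9.667

MSE = (1/3)((4-1)² + (2--2)² + (-2-0)²) = (1/3)(9 + 16 + 4) = 9.667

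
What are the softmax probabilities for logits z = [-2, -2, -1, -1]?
p = [0.1345, 0.1345, 0.3655, 0.3655]

exp(z) = [0.1353, 0.1353, 0.3679, 0.3679]
Sum = 1.006
p = [0.1345, 0.1345, 0.3655, 0.3655]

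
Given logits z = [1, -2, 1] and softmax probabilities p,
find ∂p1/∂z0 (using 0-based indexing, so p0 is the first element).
∂p1/∂z0 = -0.01185

p = softmax(z) = [0.4879, 0.02429, 0.4879]
p1 = 0.02429, p0 = 0.4879

∂p1/∂z0 = -p1 × p0 = -0.02429 × 0.4879 = -0.01185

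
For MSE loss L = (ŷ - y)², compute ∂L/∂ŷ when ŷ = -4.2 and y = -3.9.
∂L/∂ŷ = -0.6

∂L/∂ŷ = 2(ŷ - y) = 2(-4.2 - -3.9) = 2(-0.3) = -0.6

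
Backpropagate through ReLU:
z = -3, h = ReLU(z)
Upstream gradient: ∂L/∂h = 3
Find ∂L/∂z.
∂L/∂z = 0

h = ReLU(-3) = 0
Since z < 0: ∂h/∂z = 0
∂L/∂z = ∂L/∂h · ∂h/∂z = 3 × 0 = 0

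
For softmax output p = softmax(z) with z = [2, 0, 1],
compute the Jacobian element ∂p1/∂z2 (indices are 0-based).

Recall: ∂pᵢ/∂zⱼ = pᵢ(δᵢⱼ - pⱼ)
∂p1/∂z2 = -0.02203

p = softmax(z) = [0.6652, 0.09003, 0.2447]
p1 = 0.09003, p2 = 0.2447

∂p1/∂z2 = -p1 × p2 = -0.09003 × 0.2447 = -0.02203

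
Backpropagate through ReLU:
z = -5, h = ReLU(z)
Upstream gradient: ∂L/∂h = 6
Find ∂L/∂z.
∂L/∂z = 0

h = ReLU(-5) = 0
Since z < 0: ∂h/∂z = 0
∂L/∂z = ∂L/∂h · ∂h/∂z = 6 × 0 = 0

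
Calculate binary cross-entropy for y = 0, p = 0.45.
L = 0.5978

L = -0·log(0.45) - 1·log(0.55) = -log(0.55) = 0.5978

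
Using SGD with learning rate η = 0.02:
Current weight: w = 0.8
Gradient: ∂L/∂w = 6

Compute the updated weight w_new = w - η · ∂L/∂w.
w_new = 0.68

w_new = w - η·∂L/∂w = 0.8 - 0.02×(6) = 0.8 - (0.12) = 0.68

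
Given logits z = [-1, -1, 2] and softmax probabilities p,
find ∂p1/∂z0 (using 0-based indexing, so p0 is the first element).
∂p1/∂z0 = -0.00205

p = softmax(z) = [0.04528, 0.04528, 0.9094]
p1 = 0.04528, p0 = 0.04528

∂p1/∂z0 = -p1 × p0 = -0.04528 × 0.04528 = -0.00205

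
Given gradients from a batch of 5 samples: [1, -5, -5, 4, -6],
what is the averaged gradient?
Average gradient = -2.2

Average = (1/5)(1 + -5 + -5 + 4 + -6) = -11/5 = -2.2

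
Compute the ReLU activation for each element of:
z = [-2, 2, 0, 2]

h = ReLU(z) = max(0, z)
h = [0, 2, 0, 2]

ReLU applied element-wise: max(0,-2)=0, max(0,2)=2, max(0,0)=0, max(0,2)=2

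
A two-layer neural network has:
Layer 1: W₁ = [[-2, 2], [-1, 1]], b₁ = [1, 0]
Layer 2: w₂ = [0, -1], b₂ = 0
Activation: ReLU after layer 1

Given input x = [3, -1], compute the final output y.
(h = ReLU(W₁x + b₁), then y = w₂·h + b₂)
y = 0

Layer 1 pre-activation: z₁ = [-7, -4]
After ReLU: h = [0, 0]
Layer 2 output: y = 0×0 + -1×0 + 0 = 0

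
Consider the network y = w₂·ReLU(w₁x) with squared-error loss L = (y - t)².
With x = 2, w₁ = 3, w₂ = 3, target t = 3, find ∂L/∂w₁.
∂L/∂w₁ = 180

Forward pass:
z = w₁x = 3×2 = 6
h = ReLU(6) = 6
y = w₂h = 3×6 = 18

Backward pass:
∂L/∂y = 2(y - t) = 2(18 - 3) = 30
∂y/∂h = w₂ = 3
∂h/∂z = 1 (ReLU derivative)
∂z/∂w₁ = x = 2

∂L/∂w₁ = 30 × 3 × 1 × 2 = 180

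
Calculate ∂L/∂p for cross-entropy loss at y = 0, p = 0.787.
∂L/∂p = 4.695

∂L/∂p = -y/p + (1-y)/(1-p) = 0 + 1/0.213 = 4.695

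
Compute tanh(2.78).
0.9923

tanh(2.78) = (e^(2.78) - e^(-2.78))/(e^(2.78) + e^(-2.78)) = 0.9923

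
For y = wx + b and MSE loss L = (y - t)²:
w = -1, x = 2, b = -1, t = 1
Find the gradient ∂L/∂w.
∂L/∂w = -16

y = wx + b = (-1)(2) + -1 = -3
∂L/∂y = 2(y - t) = 2(-3 - 1) = -8
∂y/∂w = x = 2
∂L/∂w = ∂L/∂y · ∂y/∂w = -8 × 2 = -16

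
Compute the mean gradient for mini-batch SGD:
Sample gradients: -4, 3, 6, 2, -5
Average gradient = 0.4

Average = (1/5)(-4 + 3 + 6 + 2 + -5) = 2/5 = 0.4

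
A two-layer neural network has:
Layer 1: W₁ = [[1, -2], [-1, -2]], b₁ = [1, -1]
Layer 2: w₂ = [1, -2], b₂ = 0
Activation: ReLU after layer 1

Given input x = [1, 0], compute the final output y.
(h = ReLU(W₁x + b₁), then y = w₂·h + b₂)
y = 2

Layer 1 pre-activation: z₁ = [2, -2]
After ReLU: h = [2, 0]
Layer 2 output: y = 1×2 + -2×0 + 0 = 2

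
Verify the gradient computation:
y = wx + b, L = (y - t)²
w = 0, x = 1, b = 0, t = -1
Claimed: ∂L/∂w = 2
Correct

y = (0)(1) + 0 = 0
∂L/∂y = 2(y - t) = 2(0 - -1) = 2
∂y/∂w = x = 1
∂L/∂w = 2 × 1 = 2

Claimed value: 2
Correct: The correct gradient is 2.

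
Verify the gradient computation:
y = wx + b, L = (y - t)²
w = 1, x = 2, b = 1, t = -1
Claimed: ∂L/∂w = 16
Correct

y = (1)(2) + 1 = 3
∂L/∂y = 2(y - t) = 2(3 - -1) = 8
∂y/∂w = x = 2
∂L/∂w = 8 × 2 = 16

Claimed value: 16
Correct: The correct gradient is 16.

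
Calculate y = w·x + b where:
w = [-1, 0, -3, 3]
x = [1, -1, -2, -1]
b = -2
y = 0

y = (-1)(1) + (0)(-1) + (-3)(-2) + (3)(-1) + -2 = 0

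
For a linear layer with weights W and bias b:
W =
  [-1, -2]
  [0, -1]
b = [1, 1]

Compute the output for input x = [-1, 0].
y = [2, 1]

Wx = [-1×-1 + -2×0, 0×-1 + -1×0]
   = [1, 0]
y = Wx + b = [1 + 1, 0 + 1] = [2, 1]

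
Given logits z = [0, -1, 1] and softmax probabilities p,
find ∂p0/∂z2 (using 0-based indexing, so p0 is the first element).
∂p0/∂z2 = -0.1628

p = softmax(z) = [0.2447, 0.09003, 0.6652]
p0 = 0.2447, p2 = 0.6652

∂p0/∂z2 = -p0 × p2 = -0.2447 × 0.6652 = -0.1628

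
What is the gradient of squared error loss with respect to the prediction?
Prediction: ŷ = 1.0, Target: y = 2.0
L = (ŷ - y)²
∂L/∂ŷ = -2.0

∂L/∂ŷ = 2(ŷ - y) = 2(1.0 - 2.0) = 2(-1.0) = -2.0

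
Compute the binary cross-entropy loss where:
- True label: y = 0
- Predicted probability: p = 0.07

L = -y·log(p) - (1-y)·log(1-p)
L = 0.07257

L = -0·log(0.07) - 1·log(0.93) = -log(0.93) = 0.07257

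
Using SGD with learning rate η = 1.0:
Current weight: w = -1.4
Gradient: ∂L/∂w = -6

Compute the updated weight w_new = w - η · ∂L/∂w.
w_new = 4.6

w_new = w - η·∂L/∂w = -1.4 - 1.0×(-6) = -1.4 - (-6) = 4.6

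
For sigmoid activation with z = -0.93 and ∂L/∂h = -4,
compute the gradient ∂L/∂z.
∂L/∂z = -0.8115

σ(-0.93) = 0.2829
σ'(-0.93) = σ(-0.93)(1 - σ(-0.93)) = 0.2829 × 0.7171 = 0.2029
∂L/∂z = ∂L/∂h · σ'(z) = -4 × 0.2029 = -0.8115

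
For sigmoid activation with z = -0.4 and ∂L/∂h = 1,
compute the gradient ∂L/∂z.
∂L/∂z = 0.2403

σ(-0.4) = 0.4013
σ'(-0.4) = σ(-0.4)(1 - σ(-0.4)) = 0.4013 × 0.5987 = 0.2403
∂L/∂z = ∂L/∂h · σ'(z) = 1 × 0.2403 = 0.2403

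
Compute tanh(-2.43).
-0.9846

tanh(-2.43) = (e^(-2.43) - e^(2.43))/(e^(-2.43) + e^(2.43)) = -0.9846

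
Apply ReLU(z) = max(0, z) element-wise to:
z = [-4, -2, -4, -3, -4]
h = [0, 0, 0, 0, 0]

ReLU applied element-wise: max(0,-4)=0, max(0,-2)=0, max(0,-4)=0, max(0,-3)=0, max(0,-4)=0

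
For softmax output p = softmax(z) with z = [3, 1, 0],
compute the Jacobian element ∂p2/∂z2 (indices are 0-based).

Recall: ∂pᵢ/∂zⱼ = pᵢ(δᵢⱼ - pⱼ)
∂p2/∂z2 = 0.04025

p = softmax(z) = [0.8438, 0.1142, 0.04201]
p2 = 0.04201

∂p2/∂z2 = p2(1 - p2) = 0.04201 × (1 - 0.04201) = 0.04025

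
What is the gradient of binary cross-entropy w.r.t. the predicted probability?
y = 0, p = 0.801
∂L/∂p = 5.025

∂L/∂p = -y/p + (1-y)/(1-p) = 0 + 1/0.199 = 5.025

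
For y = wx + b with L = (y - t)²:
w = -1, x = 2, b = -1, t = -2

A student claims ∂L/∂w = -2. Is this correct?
Incorrect

y = (-1)(2) + -1 = -3
∂L/∂y = 2(y - t) = 2(-3 - -2) = -2
∂y/∂w = x = 2
∂L/∂w = -2 × 2 = -4

Claimed value: -2
Incorrect: The correct gradient is -4.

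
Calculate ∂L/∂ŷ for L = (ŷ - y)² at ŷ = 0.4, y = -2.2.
∂L/∂ŷ = 5.2

∂L/∂ŷ = 2(ŷ - y) = 2(0.4 - -2.2) = 2(2.6) = 5.2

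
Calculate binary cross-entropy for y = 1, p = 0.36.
L = 1.022

L = -1·log(0.36) - 0·log(0.64) = -log(0.36) = 1.022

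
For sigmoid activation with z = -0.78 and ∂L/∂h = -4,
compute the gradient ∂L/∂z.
∂L/∂z = -0.8621

σ(-0.78) = 0.3143
σ'(-0.78) = σ(-0.78)(1 - σ(-0.78)) = 0.3143 × 0.6857 = 0.2155
∂L/∂z = ∂L/∂h · σ'(z) = -4 × 0.2155 = -0.8621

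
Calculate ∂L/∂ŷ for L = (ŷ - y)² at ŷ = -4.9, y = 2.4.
∂L/∂ŷ = -14.6

∂L/∂ŷ = 2(ŷ - y) = 2(-4.9 - 2.4) = 2(-7.3) = -14.6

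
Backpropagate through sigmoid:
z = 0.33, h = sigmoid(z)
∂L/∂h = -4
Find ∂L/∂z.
∂L/∂z = -0.9733

σ(0.33) = 0.5818
σ'(0.33) = σ(0.33)(1 - σ(0.33)) = 0.5818 × 0.4182 = 0.2433
∂L/∂z = ∂L/∂h · σ'(z) = -4 × 0.2433 = -0.9733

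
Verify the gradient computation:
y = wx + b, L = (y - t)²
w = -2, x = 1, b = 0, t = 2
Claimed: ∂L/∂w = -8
Correct

y = (-2)(1) + 0 = -2
∂L/∂y = 2(y - t) = 2(-2 - 2) = -8
∂y/∂w = x = 1
∂L/∂w = -8 × 1 = -8

Claimed value: -8
Correct: The correct gradient is -8.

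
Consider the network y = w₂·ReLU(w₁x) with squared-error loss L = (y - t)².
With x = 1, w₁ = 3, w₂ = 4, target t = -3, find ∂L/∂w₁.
∂L/∂w₁ = 120

Forward pass:
z = w₁x = 3×1 = 3
h = ReLU(3) = 3
y = w₂h = 4×3 = 12

Backward pass:
∂L/∂y = 2(y - t) = 2(12 - -3) = 30
∂y/∂h = w₂ = 4
∂h/∂z = 1 (ReLU derivative)
∂z/∂w₁ = x = 1

∂L/∂w₁ = 30 × 4 × 1 × 1 = 120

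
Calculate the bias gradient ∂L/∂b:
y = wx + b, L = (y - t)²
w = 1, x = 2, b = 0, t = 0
∂L/∂b = 4

y = wx + b = (1)(2) + 0 = 2
∂L/∂y = 2(y - t) = 2(2 - 0) = 4
∂y/∂b = 1
∂L/∂b = ∂L/∂y · ∂y/∂b = 4 × 1 = 4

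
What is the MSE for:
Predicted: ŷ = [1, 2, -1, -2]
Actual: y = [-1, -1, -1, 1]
MSE = 5.5

MSE = (1/4)((1--1)² + (2--1)² + (-1--1)² + (-2-1)²) = (1/4)(4 + 9 + 0 + 9) = 5.5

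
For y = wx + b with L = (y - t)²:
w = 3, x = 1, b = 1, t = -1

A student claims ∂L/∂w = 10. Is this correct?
Correct

y = (3)(1) + 1 = 4
∂L/∂y = 2(y - t) = 2(4 - -1) = 10
∂y/∂w = x = 1
∂L/∂w = 10 × 1 = 10

Claimed value: 10
Correct: The correct gradient is 10.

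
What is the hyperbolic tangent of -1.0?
-0.7616

tanh(-1.0) = (e^(-1.0) - e^(1.0))/(e^(-1.0) + e^(1.0)) = -0.7616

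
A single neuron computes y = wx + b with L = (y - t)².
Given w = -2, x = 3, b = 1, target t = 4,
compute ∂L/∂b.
∂L/∂b = -18

y = wx + b = (-2)(3) + 1 = -5
∂L/∂y = 2(y - t) = 2(-5 - 4) = -18
∂y/∂b = 1
∂L/∂b = ∂L/∂y · ∂y/∂b = -18 × 1 = -18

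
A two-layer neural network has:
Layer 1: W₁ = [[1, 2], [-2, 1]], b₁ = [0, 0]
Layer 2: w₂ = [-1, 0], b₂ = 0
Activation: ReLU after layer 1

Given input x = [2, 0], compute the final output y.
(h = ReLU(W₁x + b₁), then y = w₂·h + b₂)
y = -2

Layer 1 pre-activation: z₁ = [2, -4]
After ReLU: h = [2, 0]
Layer 2 output: y = -1×2 + 0×0 + 0 = -2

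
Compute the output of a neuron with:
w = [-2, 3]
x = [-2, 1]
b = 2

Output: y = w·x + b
y = 9

y = (-2)(-2) + (3)(1) + 2 = 9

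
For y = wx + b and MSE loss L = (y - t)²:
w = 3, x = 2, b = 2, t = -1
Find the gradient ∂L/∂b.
∂L/∂b = 18

y = wx + b = (3)(2) + 2 = 8
∂L/∂y = 2(y - t) = 2(8 - -1) = 18
∂y/∂b = 1
∂L/∂b = ∂L/∂y · ∂y/∂b = 18 × 1 = 18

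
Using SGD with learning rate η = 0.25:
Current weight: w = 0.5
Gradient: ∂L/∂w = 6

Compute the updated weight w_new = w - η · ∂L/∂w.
w_new = -1

w_new = w - η·∂L/∂w = 0.5 - 0.25×(6) = 0.5 - (1.5) = -1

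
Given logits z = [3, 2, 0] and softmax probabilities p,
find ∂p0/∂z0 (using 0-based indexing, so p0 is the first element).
∂p0/∂z0 = 0.2078

p = softmax(z) = [0.7054, 0.2595, 0.03512]
p0 = 0.7054

∂p0/∂z0 = p0(1 - p0) = 0.7054 × (1 - 0.7054) = 0.2078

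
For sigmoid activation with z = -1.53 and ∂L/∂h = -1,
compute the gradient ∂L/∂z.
∂L/∂z = -0.1463

σ(-1.53) = 0.178
σ'(-1.53) = σ(-1.53)(1 - σ(-1.53)) = 0.178 × 0.822 = 0.1463
∂L/∂z = ∂L/∂h · σ'(z) = -1 × 0.1463 = -0.1463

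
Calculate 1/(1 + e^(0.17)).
0.4576

sigmoid(-0.17) = 1/(1 + e^(0.17)) = 1/(1 + 1.185) = 0.4576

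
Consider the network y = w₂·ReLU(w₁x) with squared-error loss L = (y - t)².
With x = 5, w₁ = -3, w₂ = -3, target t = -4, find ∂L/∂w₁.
∂L/∂w₁ = 0

Forward pass:
z = w₁x = -3×5 = -15
h = ReLU(-15) = 0
y = w₂h = -3×0 = 0

Backward pass:
∂L/∂y = 2(y - t) = 2(0 - -4) = 8
∂y/∂h = w₂ = -3
∂h/∂z = 0 (ReLU derivative)
∂z/∂w₁ = x = 5

∂L/∂w₁ = 8 × -3 × 0 × 5 = 0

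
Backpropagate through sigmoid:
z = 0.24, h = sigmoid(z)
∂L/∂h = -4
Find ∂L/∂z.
∂L/∂z = -0.9857

σ(0.24) = 0.5597
σ'(0.24) = σ(0.24)(1 - σ(0.24)) = 0.5597 × 0.4403 = 0.2464
∂L/∂z = ∂L/∂h · σ'(z) = -4 × 0.2464 = -0.9857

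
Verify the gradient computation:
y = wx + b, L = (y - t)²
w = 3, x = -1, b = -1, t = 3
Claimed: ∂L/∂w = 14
Correct

y = (3)(-1) + -1 = -4
∂L/∂y = 2(y - t) = 2(-4 - 3) = -14
∂y/∂w = x = -1
∂L/∂w = -14 × -1 = 14

Claimed value: 14
Correct: The correct gradient is 14.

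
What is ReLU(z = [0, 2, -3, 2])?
h = [0, 2, 0, 2]

ReLU applied element-wise: max(0,0)=0, max(0,2)=2, max(0,-3)=0, max(0,2)=2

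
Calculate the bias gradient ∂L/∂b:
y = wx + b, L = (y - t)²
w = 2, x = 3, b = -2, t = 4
∂L/∂b = 0

y = wx + b = (2)(3) + -2 = 4
∂L/∂y = 2(y - t) = 2(4 - 4) = 0
∂y/∂b = 1
∂L/∂b = ∂L/∂y · ∂y/∂b = 0 × 1 = 0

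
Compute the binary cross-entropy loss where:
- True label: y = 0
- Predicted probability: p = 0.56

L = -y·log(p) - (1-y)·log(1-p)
L = 0.821

L = -0·log(0.56) - 1·log(0.44) = -log(0.44) = 0.821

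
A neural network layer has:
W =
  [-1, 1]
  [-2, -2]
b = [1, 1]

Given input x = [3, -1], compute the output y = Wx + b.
y = [-3, -3]

Wx = [-1×3 + 1×-1, -2×3 + -2×-1]
   = [-4, -4]
y = Wx + b = [-4 + 1, -4 + 1] = [-3, -3]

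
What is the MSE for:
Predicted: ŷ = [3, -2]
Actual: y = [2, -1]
MSE = 1

MSE = (1/2)((3-2)² + (-2--1)²) = (1/2)(1 + 1) = 1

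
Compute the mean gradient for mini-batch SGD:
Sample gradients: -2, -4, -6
Average gradient = -4

Average = (1/3)(-2 + -4 + -6) = -12/3 = -4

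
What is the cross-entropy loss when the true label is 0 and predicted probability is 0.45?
L = 0.5978

L = -0·log(0.45) - 1·log(0.55) = -log(0.55) = 0.5978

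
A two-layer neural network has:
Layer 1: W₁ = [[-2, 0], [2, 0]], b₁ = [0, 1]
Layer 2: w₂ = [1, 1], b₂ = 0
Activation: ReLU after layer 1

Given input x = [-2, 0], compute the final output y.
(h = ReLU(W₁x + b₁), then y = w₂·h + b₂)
y = 4

Layer 1 pre-activation: z₁ = [4, -3]
After ReLU: h = [4, 0]
Layer 2 output: y = 1×4 + 1×0 + 0 = 4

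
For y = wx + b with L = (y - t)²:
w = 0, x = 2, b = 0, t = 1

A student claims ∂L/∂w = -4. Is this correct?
Correct

y = (0)(2) + 0 = 0
∂L/∂y = 2(y - t) = 2(0 - 1) = -2
∂y/∂w = x = 2
∂L/∂w = -2 × 2 = -4

Claimed value: -4
Correct: The correct gradient is -4.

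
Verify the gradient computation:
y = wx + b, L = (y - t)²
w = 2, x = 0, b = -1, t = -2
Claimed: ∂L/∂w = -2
Incorrect

y = (2)(0) + -1 = -1
∂L/∂y = 2(y - t) = 2(-1 - -2) = 2
∂y/∂w = x = 0
∂L/∂w = 2 × 0 = 0

Claimed value: -2
Incorrect: The correct gradient is 0.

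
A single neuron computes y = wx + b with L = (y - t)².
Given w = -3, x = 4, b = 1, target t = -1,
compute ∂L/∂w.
∂L/∂w = -80

y = wx + b = (-3)(4) + 1 = -11
∂L/∂y = 2(y - t) = 2(-11 - -1) = -20
∂y/∂w = x = 4
∂L/∂w = ∂L/∂y · ∂y/∂w = -20 × 4 = -80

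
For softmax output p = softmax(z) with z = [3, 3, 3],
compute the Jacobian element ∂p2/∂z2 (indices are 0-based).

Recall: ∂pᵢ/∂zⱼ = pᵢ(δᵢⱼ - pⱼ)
∂p2/∂z2 = 0.2222

p = softmax(z) = [0.3333, 0.3333, 0.3333]
p2 = 0.3333

∂p2/∂z2 = p2(1 - p2) = 0.3333 × (1 - 0.3333) = 0.2222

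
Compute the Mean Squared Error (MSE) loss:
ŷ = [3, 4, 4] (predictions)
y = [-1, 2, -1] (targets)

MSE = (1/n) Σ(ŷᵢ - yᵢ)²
MSE = 15

MSE = (1/3)((3--1)² + (4-2)² + (4--1)²) = (1/3)(16 + 4 + 25) = 15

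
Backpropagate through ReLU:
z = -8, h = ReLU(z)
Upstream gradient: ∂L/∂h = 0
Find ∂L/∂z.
∂L/∂z = 0

h = ReLU(-8) = 0
Since z < 0: ∂h/∂z = 0
∂L/∂z = ∂L/∂h · ∂h/∂z = 0 × 0 = 0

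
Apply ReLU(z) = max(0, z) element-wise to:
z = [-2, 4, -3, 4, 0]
h = [0, 4, 0, 4, 0]

ReLU applied element-wise: max(0,-2)=0, max(0,4)=4, max(0,-3)=0, max(0,4)=4, max(0,0)=0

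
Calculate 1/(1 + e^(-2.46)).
0.9213

sigmoid(2.46) = 1/(1 + e^(-2.46)) = 1/(1 + 0.08543) = 0.9213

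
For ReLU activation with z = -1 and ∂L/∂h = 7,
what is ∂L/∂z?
∂L/∂z = 0

h = ReLU(-1) = 0
Since z < 0: ∂h/∂z = 0
∂L/∂z = ∂L/∂h · ∂h/∂z = 7 × 0 = 0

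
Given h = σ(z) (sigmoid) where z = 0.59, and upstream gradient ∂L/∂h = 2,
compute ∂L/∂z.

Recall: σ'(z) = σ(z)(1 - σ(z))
∂L/∂z = 0.4589

σ(0.59) = 0.6434
σ'(0.59) = σ(0.59)(1 - σ(0.59)) = 0.6434 × 0.3566 = 0.2294
∂L/∂z = ∂L/∂h · σ'(z) = 2 × 0.2294 = 0.4589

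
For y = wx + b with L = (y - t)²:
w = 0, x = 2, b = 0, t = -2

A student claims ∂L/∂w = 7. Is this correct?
Incorrect

y = (0)(2) + 0 = 0
∂L/∂y = 2(y - t) = 2(0 - -2) = 4
∂y/∂w = x = 2
∂L/∂w = 4 × 2 = 8

Claimed value: 7
Incorrect: The correct gradient is 8.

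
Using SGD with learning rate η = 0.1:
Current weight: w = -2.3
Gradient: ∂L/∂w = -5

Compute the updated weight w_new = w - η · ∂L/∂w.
w_new = -1.8

w_new = w - η·∂L/∂w = -2.3 - 0.1×(-5) = -2.3 - (-0.5) = -1.8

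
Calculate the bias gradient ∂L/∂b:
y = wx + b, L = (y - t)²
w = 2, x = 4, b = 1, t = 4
∂L/∂b = 10

y = wx + b = (2)(4) + 1 = 9
∂L/∂y = 2(y - t) = 2(9 - 4) = 10
∂y/∂b = 1
∂L/∂b = ∂L/∂y · ∂y/∂b = 10 × 1 = 10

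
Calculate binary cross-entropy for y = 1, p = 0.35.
L = 1.05

L = -1·log(0.35) - 0·log(0.65) = -log(0.35) = 1.05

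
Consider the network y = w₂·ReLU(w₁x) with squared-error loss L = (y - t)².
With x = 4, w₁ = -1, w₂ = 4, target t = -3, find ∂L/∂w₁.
∂L/∂w₁ = 0

Forward pass:
z = w₁x = -1×4 = -4
h = ReLU(-4) = 0
y = w₂h = 4×0 = 0

Backward pass:
∂L/∂y = 2(y - t) = 2(0 - -3) = 6
∂y/∂h = w₂ = 4
∂h/∂z = 0 (ReLU derivative)
∂z/∂w₁ = x = 4

∂L/∂w₁ = 6 × 4 × 0 × 4 = 0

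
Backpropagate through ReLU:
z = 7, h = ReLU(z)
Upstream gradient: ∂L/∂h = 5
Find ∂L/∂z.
∂L/∂z = 5

h = ReLU(7) = 7
Since z > 0: ∂h/∂z = 1
∂L/∂z = ∂L/∂h · ∂h/∂z = 5 × 1 = 5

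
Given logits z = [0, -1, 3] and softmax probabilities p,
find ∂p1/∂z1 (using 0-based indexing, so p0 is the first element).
∂p1/∂z1 = 0.01685

p = softmax(z) = [0.04661, 0.01715, 0.9362]
p1 = 0.01715

∂p1/∂z1 = p1(1 - p1) = 0.01715 × (1 - 0.01715) = 0.01685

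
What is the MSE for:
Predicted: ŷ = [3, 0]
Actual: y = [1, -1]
MSE = 2.5

MSE = (1/2)((3-1)² + (0--1)²) = (1/2)(4 + 1) = 2.5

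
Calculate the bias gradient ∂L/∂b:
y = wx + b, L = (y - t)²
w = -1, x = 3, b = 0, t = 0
∂L/∂b = -6

y = wx + b = (-1)(3) + 0 = -3
∂L/∂y = 2(y - t) = 2(-3 - 0) = -6
∂y/∂b = 1
∂L/∂b = ∂L/∂y · ∂y/∂b = -6 × 1 = -6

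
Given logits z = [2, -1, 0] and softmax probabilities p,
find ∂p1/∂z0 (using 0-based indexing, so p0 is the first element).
∂p1/∂z0 = -0.03545

p = softmax(z) = [0.8438, 0.04201, 0.1142]
p1 = 0.04201, p0 = 0.8438

∂p1/∂z0 = -p1 × p0 = -0.04201 × 0.8438 = -0.03545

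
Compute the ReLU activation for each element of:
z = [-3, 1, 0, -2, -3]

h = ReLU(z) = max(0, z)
h = [0, 1, 0, 0, 0]

ReLU applied element-wise: max(0,-3)=0, max(0,1)=1, max(0,0)=0, max(0,-2)=0, max(0,-3)=0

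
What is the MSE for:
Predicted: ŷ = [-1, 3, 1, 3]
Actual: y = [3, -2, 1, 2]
MSE = 10.5

MSE = (1/4)((-1-3)² + (3--2)² + (1-1)² + (3-2)²) = (1/4)(16 + 25 + 0 + 1) = 10.5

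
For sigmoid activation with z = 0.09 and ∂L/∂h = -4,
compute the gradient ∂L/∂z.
∂L/∂z = -0.998

σ(0.09) = 0.5225
σ'(0.09) = σ(0.09)(1 - σ(0.09)) = 0.5225 × 0.4775 = 0.2495
∂L/∂z = ∂L/∂h · σ'(z) = -4 × 0.2495 = -0.998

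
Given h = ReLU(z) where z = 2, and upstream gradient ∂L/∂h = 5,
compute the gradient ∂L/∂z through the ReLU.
∂L/∂z = 5

h = ReLU(2) = 2
Since z > 0: ∂h/∂z = 1
∂L/∂z = ∂L/∂h · ∂h/∂z = 5 × 1 = 5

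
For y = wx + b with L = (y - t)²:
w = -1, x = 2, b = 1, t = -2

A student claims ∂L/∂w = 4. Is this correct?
Correct

y = (-1)(2) + 1 = -1
∂L/∂y = 2(y - t) = 2(-1 - -2) = 2
∂y/∂w = x = 2
∂L/∂w = 2 × 2 = 4

Claimed value: 4
Correct: The correct gradient is 4.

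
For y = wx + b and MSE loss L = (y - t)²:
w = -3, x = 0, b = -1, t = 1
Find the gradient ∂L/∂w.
∂L/∂w = 0

y = wx + b = (-3)(0) + -1 = -1
∂L/∂y = 2(y - t) = 2(-1 - 1) = -4
∂y/∂w = x = 0
∂L/∂w = ∂L/∂y · ∂y/∂w = -4 × 0 = 0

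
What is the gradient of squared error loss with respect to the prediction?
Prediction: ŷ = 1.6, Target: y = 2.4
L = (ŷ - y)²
∂L/∂ŷ = -1.6

∂L/∂ŷ = 2(ŷ - y) = 2(1.6 - 2.4) = 2(-0.8) = -1.6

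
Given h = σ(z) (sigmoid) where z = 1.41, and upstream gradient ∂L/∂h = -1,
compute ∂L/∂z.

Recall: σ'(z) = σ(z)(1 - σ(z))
∂L/∂z = -0.1577

σ(1.41) = 0.8038
σ'(1.41) = σ(1.41)(1 - σ(1.41)) = 0.8038 × 0.1962 = 0.1577
∂L/∂z = ∂L/∂h · σ'(z) = -1 × 0.1577 = -0.1577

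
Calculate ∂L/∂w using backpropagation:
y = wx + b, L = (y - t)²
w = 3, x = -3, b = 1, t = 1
∂L/∂w = 54

y = wx + b = (3)(-3) + 1 = -8
∂L/∂y = 2(y - t) = 2(-8 - 1) = -18
∂y/∂w = x = -3
∂L/∂w = ∂L/∂y · ∂y/∂w = -18 × -3 = 54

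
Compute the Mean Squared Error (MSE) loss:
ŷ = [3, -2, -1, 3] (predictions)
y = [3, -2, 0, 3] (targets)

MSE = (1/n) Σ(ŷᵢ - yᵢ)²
MSE = 0.25

MSE = (1/4)((3-3)² + (-2--2)² + (-1-0)² + (3-3)²) = (1/4)(0 + 0 + 1 + 0) = 0.25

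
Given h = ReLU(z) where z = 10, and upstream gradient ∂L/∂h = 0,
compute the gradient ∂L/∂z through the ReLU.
∂L/∂z = 0

h = ReLU(10) = 10
Since z > 0: ∂h/∂z = 1
∂L/∂z = ∂L/∂h · ∂h/∂z = 0 × 1 = 0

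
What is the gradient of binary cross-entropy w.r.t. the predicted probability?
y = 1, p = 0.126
∂L/∂p = -7.937

∂L/∂p = -y/p + (1-y)/(1-p) = -1/0.126 + 0 = -7.937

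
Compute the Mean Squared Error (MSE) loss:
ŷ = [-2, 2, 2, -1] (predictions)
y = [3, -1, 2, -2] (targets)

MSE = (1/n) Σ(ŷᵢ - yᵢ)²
MSE = 8.75

MSE = (1/4)((-2-3)² + (2--1)² + (2-2)² + (-1--2)²) = (1/4)(25 + 9 + 0 + 1) = 8.75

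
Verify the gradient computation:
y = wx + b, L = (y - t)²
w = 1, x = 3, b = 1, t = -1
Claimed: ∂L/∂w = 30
Correct

y = (1)(3) + 1 = 4
∂L/∂y = 2(y - t) = 2(4 - -1) = 10
∂y/∂w = x = 3
∂L/∂w = 10 × 3 = 30

Claimed value: 30
Correct: The correct gradient is 30.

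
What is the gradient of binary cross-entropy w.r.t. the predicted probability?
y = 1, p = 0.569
∂L/∂p = -1.757

∂L/∂p = -y/p + (1-y)/(1-p) = -1/0.569 + 0 = -1.757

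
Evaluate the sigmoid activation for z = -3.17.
0.04031

sigmoid(-3.17) = 1/(1 + e^(3.17)) = 1/(1 + 23.81) = 0.04031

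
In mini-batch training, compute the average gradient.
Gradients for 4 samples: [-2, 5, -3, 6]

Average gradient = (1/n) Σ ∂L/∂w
Average gradient = 1.5

Average = (1/4)(-2 + 5 + -3 + 6) = 6/4 = 1.5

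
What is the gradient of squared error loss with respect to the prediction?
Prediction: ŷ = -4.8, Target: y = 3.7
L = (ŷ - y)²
∂L/∂ŷ = -17.0

∂L/∂ŷ = 2(ŷ - y) = 2(-4.8 - 3.7) = 2(-8.5) = -17.0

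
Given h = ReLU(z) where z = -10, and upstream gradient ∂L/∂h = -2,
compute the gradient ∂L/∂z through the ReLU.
∂L/∂z = 0

h = ReLU(-10) = 0
Since z < 0: ∂h/∂z = 0
∂L/∂z = ∂L/∂h · ∂h/∂z = -2 × 0 = 0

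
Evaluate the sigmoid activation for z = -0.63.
0.3475

sigmoid(-0.63) = 1/(1 + e^(0.63)) = 1/(1 + 1.878) = 0.3475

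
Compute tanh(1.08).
0.7932

tanh(1.08) = (e^(1.08) - e^(-1.08))/(e^(1.08) + e^(-1.08)) = 0.7932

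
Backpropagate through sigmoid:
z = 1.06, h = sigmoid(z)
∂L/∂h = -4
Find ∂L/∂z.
∂L/∂z = -0.7644

σ(1.06) = 0.7427
σ'(1.06) = σ(1.06)(1 - σ(1.06)) = 0.7427 × 0.2573 = 0.1911
∂L/∂z = ∂L/∂h · σ'(z) = -4 × 0.1911 = -0.7644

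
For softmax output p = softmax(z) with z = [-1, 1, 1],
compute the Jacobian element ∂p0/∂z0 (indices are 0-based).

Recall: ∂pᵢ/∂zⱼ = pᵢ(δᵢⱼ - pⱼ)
∂p0/∂z0 = 0.05936

p = softmax(z) = [0.06338, 0.4683, 0.4683]
p0 = 0.06338

∂p0/∂z0 = p0(1 - p0) = 0.06338 × (1 - 0.06338) = 0.05936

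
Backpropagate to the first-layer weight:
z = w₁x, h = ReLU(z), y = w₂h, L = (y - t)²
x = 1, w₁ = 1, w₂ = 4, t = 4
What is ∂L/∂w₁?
∂L/∂w₁ = 0

Forward pass:
z = w₁x = 1×1 = 1
h = ReLU(1) = 1
y = w₂h = 4×1 = 4

Backward pass:
∂L/∂y = 2(y - t) = 2(4 - 4) = 0
∂y/∂h = w₂ = 4
∂h/∂z = 1 (ReLU derivative)
∂z/∂w₁ = x = 1

∂L/∂w₁ = 0 × 4 × 1 × 1 = 0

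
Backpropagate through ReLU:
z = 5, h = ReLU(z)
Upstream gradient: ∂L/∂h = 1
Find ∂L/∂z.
∂L/∂z = 1

h = ReLU(5) = 5
Since z > 0: ∂h/∂z = 1
∂L/∂z = ∂L/∂h · ∂h/∂z = 1 × 1 = 1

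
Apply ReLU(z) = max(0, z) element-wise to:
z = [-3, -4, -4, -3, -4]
h = [0, 0, 0, 0, 0]

ReLU applied element-wise: max(0,-3)=0, max(0,-4)=0, max(0,-4)=0, max(0,-3)=0, max(0,-4)=0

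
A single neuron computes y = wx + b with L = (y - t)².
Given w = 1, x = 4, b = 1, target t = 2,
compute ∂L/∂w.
∂L/∂w = 24

y = wx + b = (1)(4) + 1 = 5
∂L/∂y = 2(y - t) = 2(5 - 2) = 6
∂y/∂w = x = 4
∂L/∂w = ∂L/∂y · ∂y/∂w = 6 × 4 = 24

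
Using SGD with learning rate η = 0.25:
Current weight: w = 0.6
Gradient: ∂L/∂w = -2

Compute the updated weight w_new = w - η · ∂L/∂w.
w_new = 1.1

w_new = w - η·∂L/∂w = 0.6 - 0.25×(-2) = 0.6 - (-0.5) = 1.1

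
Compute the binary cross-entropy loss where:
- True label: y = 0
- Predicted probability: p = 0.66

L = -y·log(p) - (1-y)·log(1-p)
L = 1.079

L = -0·log(0.66) - 1·log(0.34) = -log(0.34) = 1.079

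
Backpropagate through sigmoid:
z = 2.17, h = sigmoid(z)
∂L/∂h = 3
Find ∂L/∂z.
∂L/∂z = 0.2759

σ(2.17) = 0.8975
σ'(2.17) = σ(2.17)(1 - σ(2.17)) = 0.8975 × 0.1025 = 0.09198
∂L/∂z = ∂L/∂h · σ'(z) = 3 × 0.09198 = 0.2759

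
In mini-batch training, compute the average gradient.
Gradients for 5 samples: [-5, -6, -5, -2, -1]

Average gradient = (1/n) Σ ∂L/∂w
Average gradient = -3.8

Average = (1/5)(-5 + -6 + -5 + -2 + -1) = -19/5 = -3.8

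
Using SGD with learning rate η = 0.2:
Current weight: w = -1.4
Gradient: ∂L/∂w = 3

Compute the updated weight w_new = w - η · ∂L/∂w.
w_new = -2

w_new = w - η·∂L/∂w = -1.4 - 0.2×(3) = -1.4 - (0.6) = -2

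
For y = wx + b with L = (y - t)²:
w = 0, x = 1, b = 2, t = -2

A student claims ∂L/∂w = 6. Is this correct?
Incorrect

y = (0)(1) + 2 = 2
∂L/∂y = 2(y - t) = 2(2 - -2) = 8
∂y/∂w = x = 1
∂L/∂w = 8 × 1 = 8

Claimed value: 6
Incorrect: The correct gradient is 8.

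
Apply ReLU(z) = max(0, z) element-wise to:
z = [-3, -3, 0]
h = [0, 0, 0]

ReLU applied element-wise: max(0,-3)=0, max(0,-3)=0, max(0,0)=0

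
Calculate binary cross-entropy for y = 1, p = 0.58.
L = 0.5447

L = -1·log(0.58) - 0·log(0.42) = -log(0.58) = 0.5447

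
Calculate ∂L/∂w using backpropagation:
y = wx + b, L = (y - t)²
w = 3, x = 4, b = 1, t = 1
∂L/∂w = 96

y = wx + b = (3)(4) + 1 = 13
∂L/∂y = 2(y - t) = 2(13 - 1) = 24
∂y/∂w = x = 4
∂L/∂w = ∂L/∂y · ∂y/∂w = 24 × 4 = 96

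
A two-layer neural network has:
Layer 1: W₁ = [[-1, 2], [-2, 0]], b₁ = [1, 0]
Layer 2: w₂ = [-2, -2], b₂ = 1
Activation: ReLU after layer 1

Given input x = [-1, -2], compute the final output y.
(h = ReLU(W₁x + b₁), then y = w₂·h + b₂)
y = -3

Layer 1 pre-activation: z₁ = [-2, 2]
After ReLU: h = [0, 2]
Layer 2 output: y = -2×0 + -2×2 + 1 = -3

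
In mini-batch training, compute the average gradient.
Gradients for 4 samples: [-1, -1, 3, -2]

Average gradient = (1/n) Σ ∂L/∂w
Average gradient = -0.25

Average = (1/4)(-1 + -1 + 3 + -2) = -1/4 = -0.25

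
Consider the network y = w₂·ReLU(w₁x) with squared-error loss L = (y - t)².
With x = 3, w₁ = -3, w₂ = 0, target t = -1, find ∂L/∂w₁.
∂L/∂w₁ = 0

Forward pass:
z = w₁x = -3×3 = -9
h = ReLU(-9) = 0
y = w₂h = 0×0 = 0

Backward pass:
∂L/∂y = 2(y - t) = 2(0 - -1) = 2
∂y/∂h = w₂ = 0
∂h/∂z = 0 (ReLU derivative)
∂z/∂w₁ = x = 3

∂L/∂w₁ = 2 × 0 × 0 × 3 = 0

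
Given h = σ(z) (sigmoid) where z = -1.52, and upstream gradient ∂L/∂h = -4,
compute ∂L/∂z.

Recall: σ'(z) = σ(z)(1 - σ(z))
∂L/∂z = -0.589

σ(-1.52) = 0.1795
σ'(-1.52) = σ(-1.52)(1 - σ(-1.52)) = 0.1795 × 0.8205 = 0.1473
∂L/∂z = ∂L/∂h · σ'(z) = -4 × 0.1473 = -0.589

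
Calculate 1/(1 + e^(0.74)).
0.323

sigmoid(-0.74) = 1/(1 + e^(0.74)) = 1/(1 + 2.096) = 0.323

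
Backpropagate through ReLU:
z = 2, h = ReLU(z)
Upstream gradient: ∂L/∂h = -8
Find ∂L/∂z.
∂L/∂z = -8

h = ReLU(2) = 2
Since z > 0: ∂h/∂z = 1
∂L/∂z = ∂L/∂h · ∂h/∂z = -8 × 1 = -8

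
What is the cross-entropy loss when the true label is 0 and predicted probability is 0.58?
L = 0.8675

L = -0·log(0.58) - 1·log(0.42) = -log(0.42) = 0.8675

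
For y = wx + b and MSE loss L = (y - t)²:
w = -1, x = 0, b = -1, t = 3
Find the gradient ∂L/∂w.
∂L/∂w = 0

y = wx + b = (-1)(0) + -1 = -1
∂L/∂y = 2(y - t) = 2(-1 - 3) = -8
∂y/∂w = x = 0
∂L/∂w = ∂L/∂y · ∂y/∂w = -8 × 0 = 0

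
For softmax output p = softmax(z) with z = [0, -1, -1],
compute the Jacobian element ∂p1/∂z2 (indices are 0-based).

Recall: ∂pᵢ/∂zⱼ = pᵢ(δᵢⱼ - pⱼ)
∂p1/∂z2 = -0.04492

p = softmax(z) = [0.5761, 0.2119, 0.2119]
p1 = 0.2119, p2 = 0.2119

∂p1/∂z2 = -p1 × p2 = -0.2119 × 0.2119 = -0.04492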